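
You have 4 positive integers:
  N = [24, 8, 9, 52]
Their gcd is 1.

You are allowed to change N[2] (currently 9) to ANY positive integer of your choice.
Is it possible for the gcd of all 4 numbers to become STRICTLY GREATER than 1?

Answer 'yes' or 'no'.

Answer: yes

Derivation:
Current gcd = 1
gcd of all OTHER numbers (without N[2]=9): gcd([24, 8, 52]) = 4
The new gcd after any change is gcd(4, new_value).
This can be at most 4.
Since 4 > old gcd 1, the gcd CAN increase (e.g., set N[2] = 4).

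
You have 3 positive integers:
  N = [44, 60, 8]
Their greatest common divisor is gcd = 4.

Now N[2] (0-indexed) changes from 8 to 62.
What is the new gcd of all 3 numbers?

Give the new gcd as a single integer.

Answer: 2

Derivation:
Numbers: [44, 60, 8], gcd = 4
Change: index 2, 8 -> 62
gcd of the OTHER numbers (without index 2): gcd([44, 60]) = 4
New gcd = gcd(g_others, new_val) = gcd(4, 62) = 2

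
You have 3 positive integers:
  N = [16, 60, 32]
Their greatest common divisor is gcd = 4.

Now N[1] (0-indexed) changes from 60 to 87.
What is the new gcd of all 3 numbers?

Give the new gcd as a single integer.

Numbers: [16, 60, 32], gcd = 4
Change: index 1, 60 -> 87
gcd of the OTHER numbers (without index 1): gcd([16, 32]) = 16
New gcd = gcd(g_others, new_val) = gcd(16, 87) = 1

Answer: 1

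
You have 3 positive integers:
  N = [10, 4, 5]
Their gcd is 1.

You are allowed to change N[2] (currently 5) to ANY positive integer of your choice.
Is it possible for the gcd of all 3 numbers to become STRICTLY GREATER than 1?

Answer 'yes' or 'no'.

Answer: yes

Derivation:
Current gcd = 1
gcd of all OTHER numbers (without N[2]=5): gcd([10, 4]) = 2
The new gcd after any change is gcd(2, new_value).
This can be at most 2.
Since 2 > old gcd 1, the gcd CAN increase (e.g., set N[2] = 2).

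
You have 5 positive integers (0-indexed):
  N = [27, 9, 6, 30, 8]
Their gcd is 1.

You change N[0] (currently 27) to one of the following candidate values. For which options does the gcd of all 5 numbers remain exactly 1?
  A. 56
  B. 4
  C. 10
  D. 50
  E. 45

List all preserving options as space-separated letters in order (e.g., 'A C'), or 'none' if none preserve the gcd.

Answer: A B C D E

Derivation:
Old gcd = 1; gcd of others (without N[0]) = 1
New gcd for candidate v: gcd(1, v). Preserves old gcd iff gcd(1, v) = 1.
  Option A: v=56, gcd(1,56)=1 -> preserves
  Option B: v=4, gcd(1,4)=1 -> preserves
  Option C: v=10, gcd(1,10)=1 -> preserves
  Option D: v=50, gcd(1,50)=1 -> preserves
  Option E: v=45, gcd(1,45)=1 -> preserves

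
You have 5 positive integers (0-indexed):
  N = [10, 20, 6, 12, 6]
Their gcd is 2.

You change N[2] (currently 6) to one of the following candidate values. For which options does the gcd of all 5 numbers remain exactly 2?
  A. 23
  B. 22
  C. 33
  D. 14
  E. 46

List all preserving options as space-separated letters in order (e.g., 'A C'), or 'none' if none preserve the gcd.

Answer: B D E

Derivation:
Old gcd = 2; gcd of others (without N[2]) = 2
New gcd for candidate v: gcd(2, v). Preserves old gcd iff gcd(2, v) = 2.
  Option A: v=23, gcd(2,23)=1 -> changes
  Option B: v=22, gcd(2,22)=2 -> preserves
  Option C: v=33, gcd(2,33)=1 -> changes
  Option D: v=14, gcd(2,14)=2 -> preserves
  Option E: v=46, gcd(2,46)=2 -> preserves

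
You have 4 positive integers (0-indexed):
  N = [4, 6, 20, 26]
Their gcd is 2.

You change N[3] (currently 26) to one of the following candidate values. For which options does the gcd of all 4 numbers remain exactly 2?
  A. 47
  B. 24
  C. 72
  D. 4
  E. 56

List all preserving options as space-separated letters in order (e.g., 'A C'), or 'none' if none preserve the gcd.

Old gcd = 2; gcd of others (without N[3]) = 2
New gcd for candidate v: gcd(2, v). Preserves old gcd iff gcd(2, v) = 2.
  Option A: v=47, gcd(2,47)=1 -> changes
  Option B: v=24, gcd(2,24)=2 -> preserves
  Option C: v=72, gcd(2,72)=2 -> preserves
  Option D: v=4, gcd(2,4)=2 -> preserves
  Option E: v=56, gcd(2,56)=2 -> preserves

Answer: B C D E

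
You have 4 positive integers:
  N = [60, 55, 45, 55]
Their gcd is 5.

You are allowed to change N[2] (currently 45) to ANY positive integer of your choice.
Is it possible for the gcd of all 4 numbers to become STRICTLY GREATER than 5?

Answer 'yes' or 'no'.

Answer: no

Derivation:
Current gcd = 5
gcd of all OTHER numbers (without N[2]=45): gcd([60, 55, 55]) = 5
The new gcd after any change is gcd(5, new_value).
This can be at most 5.
Since 5 = old gcd 5, the gcd can only stay the same or decrease.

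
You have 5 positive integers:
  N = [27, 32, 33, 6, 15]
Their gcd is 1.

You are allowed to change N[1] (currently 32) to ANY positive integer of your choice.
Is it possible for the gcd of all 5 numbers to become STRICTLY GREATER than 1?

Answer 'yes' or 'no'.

Current gcd = 1
gcd of all OTHER numbers (without N[1]=32): gcd([27, 33, 6, 15]) = 3
The new gcd after any change is gcd(3, new_value).
This can be at most 3.
Since 3 > old gcd 1, the gcd CAN increase (e.g., set N[1] = 3).

Answer: yes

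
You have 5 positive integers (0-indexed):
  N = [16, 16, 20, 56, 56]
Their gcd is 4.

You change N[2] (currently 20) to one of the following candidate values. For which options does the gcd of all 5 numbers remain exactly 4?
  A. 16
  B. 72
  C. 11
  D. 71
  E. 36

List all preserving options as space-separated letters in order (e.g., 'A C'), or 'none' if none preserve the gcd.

Answer: E

Derivation:
Old gcd = 4; gcd of others (without N[2]) = 8
New gcd for candidate v: gcd(8, v). Preserves old gcd iff gcd(8, v) = 4.
  Option A: v=16, gcd(8,16)=8 -> changes
  Option B: v=72, gcd(8,72)=8 -> changes
  Option C: v=11, gcd(8,11)=1 -> changes
  Option D: v=71, gcd(8,71)=1 -> changes
  Option E: v=36, gcd(8,36)=4 -> preserves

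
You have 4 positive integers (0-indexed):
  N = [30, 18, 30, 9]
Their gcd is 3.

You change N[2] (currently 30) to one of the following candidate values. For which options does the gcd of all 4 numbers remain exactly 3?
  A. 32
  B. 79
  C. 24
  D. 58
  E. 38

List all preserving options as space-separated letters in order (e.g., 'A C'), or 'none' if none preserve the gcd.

Answer: C

Derivation:
Old gcd = 3; gcd of others (without N[2]) = 3
New gcd for candidate v: gcd(3, v). Preserves old gcd iff gcd(3, v) = 3.
  Option A: v=32, gcd(3,32)=1 -> changes
  Option B: v=79, gcd(3,79)=1 -> changes
  Option C: v=24, gcd(3,24)=3 -> preserves
  Option D: v=58, gcd(3,58)=1 -> changes
  Option E: v=38, gcd(3,38)=1 -> changes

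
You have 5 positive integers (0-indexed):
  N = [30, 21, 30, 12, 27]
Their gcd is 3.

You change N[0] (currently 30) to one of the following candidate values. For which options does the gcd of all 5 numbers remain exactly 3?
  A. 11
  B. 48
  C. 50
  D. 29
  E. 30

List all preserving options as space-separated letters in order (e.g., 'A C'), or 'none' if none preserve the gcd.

Answer: B E

Derivation:
Old gcd = 3; gcd of others (without N[0]) = 3
New gcd for candidate v: gcd(3, v). Preserves old gcd iff gcd(3, v) = 3.
  Option A: v=11, gcd(3,11)=1 -> changes
  Option B: v=48, gcd(3,48)=3 -> preserves
  Option C: v=50, gcd(3,50)=1 -> changes
  Option D: v=29, gcd(3,29)=1 -> changes
  Option E: v=30, gcd(3,30)=3 -> preserves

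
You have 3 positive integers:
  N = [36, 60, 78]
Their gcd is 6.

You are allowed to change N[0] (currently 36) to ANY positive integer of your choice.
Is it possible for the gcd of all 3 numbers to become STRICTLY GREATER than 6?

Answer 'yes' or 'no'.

Answer: no

Derivation:
Current gcd = 6
gcd of all OTHER numbers (without N[0]=36): gcd([60, 78]) = 6
The new gcd after any change is gcd(6, new_value).
This can be at most 6.
Since 6 = old gcd 6, the gcd can only stay the same or decrease.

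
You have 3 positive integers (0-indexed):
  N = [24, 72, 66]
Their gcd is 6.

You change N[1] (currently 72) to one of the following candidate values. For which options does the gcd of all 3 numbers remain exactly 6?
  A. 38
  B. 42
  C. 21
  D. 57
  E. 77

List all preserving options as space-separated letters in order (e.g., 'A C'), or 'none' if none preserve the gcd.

Old gcd = 6; gcd of others (without N[1]) = 6
New gcd for candidate v: gcd(6, v). Preserves old gcd iff gcd(6, v) = 6.
  Option A: v=38, gcd(6,38)=2 -> changes
  Option B: v=42, gcd(6,42)=6 -> preserves
  Option C: v=21, gcd(6,21)=3 -> changes
  Option D: v=57, gcd(6,57)=3 -> changes
  Option E: v=77, gcd(6,77)=1 -> changes

Answer: B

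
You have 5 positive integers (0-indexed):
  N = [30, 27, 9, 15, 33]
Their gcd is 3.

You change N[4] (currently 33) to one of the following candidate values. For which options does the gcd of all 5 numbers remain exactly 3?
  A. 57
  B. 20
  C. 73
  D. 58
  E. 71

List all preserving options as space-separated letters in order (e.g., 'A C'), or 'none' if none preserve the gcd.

Old gcd = 3; gcd of others (without N[4]) = 3
New gcd for candidate v: gcd(3, v). Preserves old gcd iff gcd(3, v) = 3.
  Option A: v=57, gcd(3,57)=3 -> preserves
  Option B: v=20, gcd(3,20)=1 -> changes
  Option C: v=73, gcd(3,73)=1 -> changes
  Option D: v=58, gcd(3,58)=1 -> changes
  Option E: v=71, gcd(3,71)=1 -> changes

Answer: A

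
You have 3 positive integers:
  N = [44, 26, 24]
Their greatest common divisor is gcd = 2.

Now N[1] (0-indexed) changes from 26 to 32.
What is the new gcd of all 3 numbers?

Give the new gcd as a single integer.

Numbers: [44, 26, 24], gcd = 2
Change: index 1, 26 -> 32
gcd of the OTHER numbers (without index 1): gcd([44, 24]) = 4
New gcd = gcd(g_others, new_val) = gcd(4, 32) = 4

Answer: 4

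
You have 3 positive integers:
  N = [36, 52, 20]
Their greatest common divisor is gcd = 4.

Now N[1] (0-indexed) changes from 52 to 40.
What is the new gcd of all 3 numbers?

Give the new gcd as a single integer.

Numbers: [36, 52, 20], gcd = 4
Change: index 1, 52 -> 40
gcd of the OTHER numbers (without index 1): gcd([36, 20]) = 4
New gcd = gcd(g_others, new_val) = gcd(4, 40) = 4

Answer: 4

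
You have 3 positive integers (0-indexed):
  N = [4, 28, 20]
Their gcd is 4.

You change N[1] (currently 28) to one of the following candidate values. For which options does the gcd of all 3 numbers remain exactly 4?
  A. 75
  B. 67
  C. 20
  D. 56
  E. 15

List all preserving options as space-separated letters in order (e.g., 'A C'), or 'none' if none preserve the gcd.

Old gcd = 4; gcd of others (without N[1]) = 4
New gcd for candidate v: gcd(4, v). Preserves old gcd iff gcd(4, v) = 4.
  Option A: v=75, gcd(4,75)=1 -> changes
  Option B: v=67, gcd(4,67)=1 -> changes
  Option C: v=20, gcd(4,20)=4 -> preserves
  Option D: v=56, gcd(4,56)=4 -> preserves
  Option E: v=15, gcd(4,15)=1 -> changes

Answer: C D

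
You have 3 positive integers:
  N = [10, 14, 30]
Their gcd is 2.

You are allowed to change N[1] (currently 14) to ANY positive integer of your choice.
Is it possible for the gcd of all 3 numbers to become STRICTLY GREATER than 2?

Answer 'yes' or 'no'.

Current gcd = 2
gcd of all OTHER numbers (without N[1]=14): gcd([10, 30]) = 10
The new gcd after any change is gcd(10, new_value).
This can be at most 10.
Since 10 > old gcd 2, the gcd CAN increase (e.g., set N[1] = 10).

Answer: yes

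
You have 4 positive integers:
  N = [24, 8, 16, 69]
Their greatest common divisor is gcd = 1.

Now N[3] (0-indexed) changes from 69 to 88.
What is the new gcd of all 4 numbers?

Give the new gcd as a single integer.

Numbers: [24, 8, 16, 69], gcd = 1
Change: index 3, 69 -> 88
gcd of the OTHER numbers (without index 3): gcd([24, 8, 16]) = 8
New gcd = gcd(g_others, new_val) = gcd(8, 88) = 8

Answer: 8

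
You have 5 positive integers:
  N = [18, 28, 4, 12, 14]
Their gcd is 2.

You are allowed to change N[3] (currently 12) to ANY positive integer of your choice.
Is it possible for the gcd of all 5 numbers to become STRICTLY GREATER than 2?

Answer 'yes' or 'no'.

Current gcd = 2
gcd of all OTHER numbers (without N[3]=12): gcd([18, 28, 4, 14]) = 2
The new gcd after any change is gcd(2, new_value).
This can be at most 2.
Since 2 = old gcd 2, the gcd can only stay the same or decrease.

Answer: no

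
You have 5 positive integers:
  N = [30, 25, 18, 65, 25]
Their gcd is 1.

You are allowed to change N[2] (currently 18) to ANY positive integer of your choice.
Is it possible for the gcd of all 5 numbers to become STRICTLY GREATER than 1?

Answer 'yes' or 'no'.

Answer: yes

Derivation:
Current gcd = 1
gcd of all OTHER numbers (without N[2]=18): gcd([30, 25, 65, 25]) = 5
The new gcd after any change is gcd(5, new_value).
This can be at most 5.
Since 5 > old gcd 1, the gcd CAN increase (e.g., set N[2] = 5).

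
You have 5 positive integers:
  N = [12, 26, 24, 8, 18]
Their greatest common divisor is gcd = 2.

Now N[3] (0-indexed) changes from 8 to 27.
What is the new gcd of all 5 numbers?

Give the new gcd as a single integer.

Numbers: [12, 26, 24, 8, 18], gcd = 2
Change: index 3, 8 -> 27
gcd of the OTHER numbers (without index 3): gcd([12, 26, 24, 18]) = 2
New gcd = gcd(g_others, new_val) = gcd(2, 27) = 1

Answer: 1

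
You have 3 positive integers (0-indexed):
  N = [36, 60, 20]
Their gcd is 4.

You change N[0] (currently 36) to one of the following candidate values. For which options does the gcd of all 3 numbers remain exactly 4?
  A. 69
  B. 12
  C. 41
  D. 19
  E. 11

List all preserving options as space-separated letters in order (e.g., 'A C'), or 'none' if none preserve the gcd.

Old gcd = 4; gcd of others (without N[0]) = 20
New gcd for candidate v: gcd(20, v). Preserves old gcd iff gcd(20, v) = 4.
  Option A: v=69, gcd(20,69)=1 -> changes
  Option B: v=12, gcd(20,12)=4 -> preserves
  Option C: v=41, gcd(20,41)=1 -> changes
  Option D: v=19, gcd(20,19)=1 -> changes
  Option E: v=11, gcd(20,11)=1 -> changes

Answer: B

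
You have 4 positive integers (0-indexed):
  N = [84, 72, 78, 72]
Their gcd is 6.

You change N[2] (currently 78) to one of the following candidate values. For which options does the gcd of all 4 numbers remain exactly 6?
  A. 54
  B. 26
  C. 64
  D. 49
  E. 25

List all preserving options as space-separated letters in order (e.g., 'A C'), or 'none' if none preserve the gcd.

Answer: A

Derivation:
Old gcd = 6; gcd of others (without N[2]) = 12
New gcd for candidate v: gcd(12, v). Preserves old gcd iff gcd(12, v) = 6.
  Option A: v=54, gcd(12,54)=6 -> preserves
  Option B: v=26, gcd(12,26)=2 -> changes
  Option C: v=64, gcd(12,64)=4 -> changes
  Option D: v=49, gcd(12,49)=1 -> changes
  Option E: v=25, gcd(12,25)=1 -> changes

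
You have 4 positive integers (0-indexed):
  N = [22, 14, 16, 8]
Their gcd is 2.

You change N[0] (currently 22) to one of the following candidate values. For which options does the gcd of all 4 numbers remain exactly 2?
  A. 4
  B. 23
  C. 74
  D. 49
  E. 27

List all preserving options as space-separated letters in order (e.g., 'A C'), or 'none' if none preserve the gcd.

Answer: A C

Derivation:
Old gcd = 2; gcd of others (without N[0]) = 2
New gcd for candidate v: gcd(2, v). Preserves old gcd iff gcd(2, v) = 2.
  Option A: v=4, gcd(2,4)=2 -> preserves
  Option B: v=23, gcd(2,23)=1 -> changes
  Option C: v=74, gcd(2,74)=2 -> preserves
  Option D: v=49, gcd(2,49)=1 -> changes
  Option E: v=27, gcd(2,27)=1 -> changes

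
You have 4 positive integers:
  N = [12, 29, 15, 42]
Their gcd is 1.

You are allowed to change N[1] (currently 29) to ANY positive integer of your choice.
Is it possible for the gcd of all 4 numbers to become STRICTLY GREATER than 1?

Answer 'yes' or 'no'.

Answer: yes

Derivation:
Current gcd = 1
gcd of all OTHER numbers (without N[1]=29): gcd([12, 15, 42]) = 3
The new gcd after any change is gcd(3, new_value).
This can be at most 3.
Since 3 > old gcd 1, the gcd CAN increase (e.g., set N[1] = 3).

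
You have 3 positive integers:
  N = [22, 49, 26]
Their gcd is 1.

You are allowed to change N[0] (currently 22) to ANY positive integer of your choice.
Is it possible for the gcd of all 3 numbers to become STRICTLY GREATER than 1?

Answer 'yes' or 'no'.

Answer: no

Derivation:
Current gcd = 1
gcd of all OTHER numbers (without N[0]=22): gcd([49, 26]) = 1
The new gcd after any change is gcd(1, new_value).
This can be at most 1.
Since 1 = old gcd 1, the gcd can only stay the same or decrease.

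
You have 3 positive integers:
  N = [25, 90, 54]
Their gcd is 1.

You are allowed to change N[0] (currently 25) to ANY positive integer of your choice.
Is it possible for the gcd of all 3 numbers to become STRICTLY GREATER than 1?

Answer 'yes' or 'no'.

Current gcd = 1
gcd of all OTHER numbers (without N[0]=25): gcd([90, 54]) = 18
The new gcd after any change is gcd(18, new_value).
This can be at most 18.
Since 18 > old gcd 1, the gcd CAN increase (e.g., set N[0] = 18).

Answer: yes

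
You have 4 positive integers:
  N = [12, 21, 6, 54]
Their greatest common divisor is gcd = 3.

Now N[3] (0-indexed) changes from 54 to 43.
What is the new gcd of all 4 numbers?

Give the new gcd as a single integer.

Numbers: [12, 21, 6, 54], gcd = 3
Change: index 3, 54 -> 43
gcd of the OTHER numbers (without index 3): gcd([12, 21, 6]) = 3
New gcd = gcd(g_others, new_val) = gcd(3, 43) = 1

Answer: 1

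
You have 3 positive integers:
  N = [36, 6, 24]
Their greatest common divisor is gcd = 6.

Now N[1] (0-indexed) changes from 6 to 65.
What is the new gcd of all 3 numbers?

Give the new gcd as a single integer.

Answer: 1

Derivation:
Numbers: [36, 6, 24], gcd = 6
Change: index 1, 6 -> 65
gcd of the OTHER numbers (without index 1): gcd([36, 24]) = 12
New gcd = gcd(g_others, new_val) = gcd(12, 65) = 1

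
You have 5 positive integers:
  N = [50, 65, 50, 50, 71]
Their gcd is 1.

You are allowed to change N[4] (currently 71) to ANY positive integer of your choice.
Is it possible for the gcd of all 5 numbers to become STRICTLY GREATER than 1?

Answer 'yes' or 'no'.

Answer: yes

Derivation:
Current gcd = 1
gcd of all OTHER numbers (without N[4]=71): gcd([50, 65, 50, 50]) = 5
The new gcd after any change is gcd(5, new_value).
This can be at most 5.
Since 5 > old gcd 1, the gcd CAN increase (e.g., set N[4] = 5).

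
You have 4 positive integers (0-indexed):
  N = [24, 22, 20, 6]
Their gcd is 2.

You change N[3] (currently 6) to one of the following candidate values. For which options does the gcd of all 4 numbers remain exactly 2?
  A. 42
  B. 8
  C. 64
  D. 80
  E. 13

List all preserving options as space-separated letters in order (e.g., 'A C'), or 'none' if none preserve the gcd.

Answer: A B C D

Derivation:
Old gcd = 2; gcd of others (without N[3]) = 2
New gcd for candidate v: gcd(2, v). Preserves old gcd iff gcd(2, v) = 2.
  Option A: v=42, gcd(2,42)=2 -> preserves
  Option B: v=8, gcd(2,8)=2 -> preserves
  Option C: v=64, gcd(2,64)=2 -> preserves
  Option D: v=80, gcd(2,80)=2 -> preserves
  Option E: v=13, gcd(2,13)=1 -> changes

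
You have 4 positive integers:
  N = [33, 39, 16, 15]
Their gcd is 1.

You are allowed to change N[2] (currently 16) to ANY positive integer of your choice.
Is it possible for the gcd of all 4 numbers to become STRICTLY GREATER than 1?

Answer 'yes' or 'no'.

Answer: yes

Derivation:
Current gcd = 1
gcd of all OTHER numbers (without N[2]=16): gcd([33, 39, 15]) = 3
The new gcd after any change is gcd(3, new_value).
This can be at most 3.
Since 3 > old gcd 1, the gcd CAN increase (e.g., set N[2] = 3).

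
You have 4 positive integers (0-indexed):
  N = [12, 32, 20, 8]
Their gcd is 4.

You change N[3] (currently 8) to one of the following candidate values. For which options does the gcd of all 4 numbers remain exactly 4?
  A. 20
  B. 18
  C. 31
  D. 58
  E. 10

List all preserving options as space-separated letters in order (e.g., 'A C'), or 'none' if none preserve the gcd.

Answer: A

Derivation:
Old gcd = 4; gcd of others (without N[3]) = 4
New gcd for candidate v: gcd(4, v). Preserves old gcd iff gcd(4, v) = 4.
  Option A: v=20, gcd(4,20)=4 -> preserves
  Option B: v=18, gcd(4,18)=2 -> changes
  Option C: v=31, gcd(4,31)=1 -> changes
  Option D: v=58, gcd(4,58)=2 -> changes
  Option E: v=10, gcd(4,10)=2 -> changes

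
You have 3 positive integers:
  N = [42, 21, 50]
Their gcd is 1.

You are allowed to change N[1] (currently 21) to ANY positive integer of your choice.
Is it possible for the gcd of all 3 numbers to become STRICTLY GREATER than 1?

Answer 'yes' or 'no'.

Current gcd = 1
gcd of all OTHER numbers (without N[1]=21): gcd([42, 50]) = 2
The new gcd after any change is gcd(2, new_value).
This can be at most 2.
Since 2 > old gcd 1, the gcd CAN increase (e.g., set N[1] = 2).

Answer: yes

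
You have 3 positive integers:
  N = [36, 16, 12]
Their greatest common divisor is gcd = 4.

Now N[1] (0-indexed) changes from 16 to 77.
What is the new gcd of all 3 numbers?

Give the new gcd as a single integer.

Numbers: [36, 16, 12], gcd = 4
Change: index 1, 16 -> 77
gcd of the OTHER numbers (without index 1): gcd([36, 12]) = 12
New gcd = gcd(g_others, new_val) = gcd(12, 77) = 1

Answer: 1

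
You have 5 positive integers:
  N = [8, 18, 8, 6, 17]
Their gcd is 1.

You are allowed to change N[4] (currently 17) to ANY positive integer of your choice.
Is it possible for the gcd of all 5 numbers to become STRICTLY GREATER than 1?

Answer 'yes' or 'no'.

Answer: yes

Derivation:
Current gcd = 1
gcd of all OTHER numbers (without N[4]=17): gcd([8, 18, 8, 6]) = 2
The new gcd after any change is gcd(2, new_value).
This can be at most 2.
Since 2 > old gcd 1, the gcd CAN increase (e.g., set N[4] = 2).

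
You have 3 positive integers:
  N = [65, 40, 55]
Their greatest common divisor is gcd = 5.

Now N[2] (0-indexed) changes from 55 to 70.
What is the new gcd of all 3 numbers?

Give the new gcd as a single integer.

Answer: 5

Derivation:
Numbers: [65, 40, 55], gcd = 5
Change: index 2, 55 -> 70
gcd of the OTHER numbers (without index 2): gcd([65, 40]) = 5
New gcd = gcd(g_others, new_val) = gcd(5, 70) = 5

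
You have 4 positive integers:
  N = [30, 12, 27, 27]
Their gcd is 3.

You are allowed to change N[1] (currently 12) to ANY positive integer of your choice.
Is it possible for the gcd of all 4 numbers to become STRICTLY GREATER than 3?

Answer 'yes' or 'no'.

Current gcd = 3
gcd of all OTHER numbers (without N[1]=12): gcd([30, 27, 27]) = 3
The new gcd after any change is gcd(3, new_value).
This can be at most 3.
Since 3 = old gcd 3, the gcd can only stay the same or decrease.

Answer: no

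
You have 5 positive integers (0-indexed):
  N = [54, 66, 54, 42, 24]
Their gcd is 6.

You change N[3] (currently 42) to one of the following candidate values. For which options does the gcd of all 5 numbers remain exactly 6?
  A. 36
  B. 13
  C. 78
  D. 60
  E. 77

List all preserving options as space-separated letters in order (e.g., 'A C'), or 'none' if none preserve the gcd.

Old gcd = 6; gcd of others (without N[3]) = 6
New gcd for candidate v: gcd(6, v). Preserves old gcd iff gcd(6, v) = 6.
  Option A: v=36, gcd(6,36)=6 -> preserves
  Option B: v=13, gcd(6,13)=1 -> changes
  Option C: v=78, gcd(6,78)=6 -> preserves
  Option D: v=60, gcd(6,60)=6 -> preserves
  Option E: v=77, gcd(6,77)=1 -> changes

Answer: A C D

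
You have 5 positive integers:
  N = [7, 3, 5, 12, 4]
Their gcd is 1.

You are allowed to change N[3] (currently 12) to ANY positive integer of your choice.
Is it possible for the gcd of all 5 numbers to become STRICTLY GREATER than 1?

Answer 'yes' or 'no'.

Answer: no

Derivation:
Current gcd = 1
gcd of all OTHER numbers (without N[3]=12): gcd([7, 3, 5, 4]) = 1
The new gcd after any change is gcd(1, new_value).
This can be at most 1.
Since 1 = old gcd 1, the gcd can only stay the same or decrease.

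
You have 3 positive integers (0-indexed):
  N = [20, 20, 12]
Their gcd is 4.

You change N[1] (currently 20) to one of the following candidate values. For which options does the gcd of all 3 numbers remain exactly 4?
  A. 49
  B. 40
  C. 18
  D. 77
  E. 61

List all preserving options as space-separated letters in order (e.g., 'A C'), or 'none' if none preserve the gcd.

Old gcd = 4; gcd of others (without N[1]) = 4
New gcd for candidate v: gcd(4, v). Preserves old gcd iff gcd(4, v) = 4.
  Option A: v=49, gcd(4,49)=1 -> changes
  Option B: v=40, gcd(4,40)=4 -> preserves
  Option C: v=18, gcd(4,18)=2 -> changes
  Option D: v=77, gcd(4,77)=1 -> changes
  Option E: v=61, gcd(4,61)=1 -> changes

Answer: B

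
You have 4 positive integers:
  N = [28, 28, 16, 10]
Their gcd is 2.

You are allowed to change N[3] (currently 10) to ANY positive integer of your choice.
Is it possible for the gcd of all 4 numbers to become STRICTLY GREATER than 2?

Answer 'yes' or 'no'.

Current gcd = 2
gcd of all OTHER numbers (without N[3]=10): gcd([28, 28, 16]) = 4
The new gcd after any change is gcd(4, new_value).
This can be at most 4.
Since 4 > old gcd 2, the gcd CAN increase (e.g., set N[3] = 4).

Answer: yes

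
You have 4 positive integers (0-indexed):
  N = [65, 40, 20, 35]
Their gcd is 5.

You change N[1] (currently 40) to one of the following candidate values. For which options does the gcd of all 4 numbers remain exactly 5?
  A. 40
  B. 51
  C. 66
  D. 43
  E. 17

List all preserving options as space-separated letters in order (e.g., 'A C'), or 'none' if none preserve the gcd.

Old gcd = 5; gcd of others (without N[1]) = 5
New gcd for candidate v: gcd(5, v). Preserves old gcd iff gcd(5, v) = 5.
  Option A: v=40, gcd(5,40)=5 -> preserves
  Option B: v=51, gcd(5,51)=1 -> changes
  Option C: v=66, gcd(5,66)=1 -> changes
  Option D: v=43, gcd(5,43)=1 -> changes
  Option E: v=17, gcd(5,17)=1 -> changes

Answer: A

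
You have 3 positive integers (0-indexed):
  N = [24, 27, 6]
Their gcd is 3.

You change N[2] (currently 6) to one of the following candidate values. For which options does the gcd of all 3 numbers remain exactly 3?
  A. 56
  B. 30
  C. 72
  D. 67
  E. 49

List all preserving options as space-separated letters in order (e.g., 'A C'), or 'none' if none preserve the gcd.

Old gcd = 3; gcd of others (without N[2]) = 3
New gcd for candidate v: gcd(3, v). Preserves old gcd iff gcd(3, v) = 3.
  Option A: v=56, gcd(3,56)=1 -> changes
  Option B: v=30, gcd(3,30)=3 -> preserves
  Option C: v=72, gcd(3,72)=3 -> preserves
  Option D: v=67, gcd(3,67)=1 -> changes
  Option E: v=49, gcd(3,49)=1 -> changes

Answer: B C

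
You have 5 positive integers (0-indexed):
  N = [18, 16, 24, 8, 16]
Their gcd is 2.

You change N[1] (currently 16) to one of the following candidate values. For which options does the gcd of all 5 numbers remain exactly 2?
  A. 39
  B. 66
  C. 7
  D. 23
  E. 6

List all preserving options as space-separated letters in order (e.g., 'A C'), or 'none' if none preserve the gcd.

Old gcd = 2; gcd of others (without N[1]) = 2
New gcd for candidate v: gcd(2, v). Preserves old gcd iff gcd(2, v) = 2.
  Option A: v=39, gcd(2,39)=1 -> changes
  Option B: v=66, gcd(2,66)=2 -> preserves
  Option C: v=7, gcd(2,7)=1 -> changes
  Option D: v=23, gcd(2,23)=1 -> changes
  Option E: v=6, gcd(2,6)=2 -> preserves

Answer: B E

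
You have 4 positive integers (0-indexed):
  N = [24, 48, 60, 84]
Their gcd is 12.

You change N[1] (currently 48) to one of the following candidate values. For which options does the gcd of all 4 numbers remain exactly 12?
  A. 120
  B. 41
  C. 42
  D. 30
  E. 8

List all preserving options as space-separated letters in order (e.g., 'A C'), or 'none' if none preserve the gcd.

Old gcd = 12; gcd of others (without N[1]) = 12
New gcd for candidate v: gcd(12, v). Preserves old gcd iff gcd(12, v) = 12.
  Option A: v=120, gcd(12,120)=12 -> preserves
  Option B: v=41, gcd(12,41)=1 -> changes
  Option C: v=42, gcd(12,42)=6 -> changes
  Option D: v=30, gcd(12,30)=6 -> changes
  Option E: v=8, gcd(12,8)=4 -> changes

Answer: A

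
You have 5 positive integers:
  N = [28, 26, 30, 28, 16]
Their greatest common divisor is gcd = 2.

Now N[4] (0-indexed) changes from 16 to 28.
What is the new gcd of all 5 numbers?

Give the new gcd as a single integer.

Answer: 2

Derivation:
Numbers: [28, 26, 30, 28, 16], gcd = 2
Change: index 4, 16 -> 28
gcd of the OTHER numbers (without index 4): gcd([28, 26, 30, 28]) = 2
New gcd = gcd(g_others, new_val) = gcd(2, 28) = 2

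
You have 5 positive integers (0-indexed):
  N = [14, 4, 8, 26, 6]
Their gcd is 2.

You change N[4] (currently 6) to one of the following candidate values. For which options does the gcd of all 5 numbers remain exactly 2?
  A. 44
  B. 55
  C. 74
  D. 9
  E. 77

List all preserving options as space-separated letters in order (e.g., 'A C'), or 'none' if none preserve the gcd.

Old gcd = 2; gcd of others (without N[4]) = 2
New gcd for candidate v: gcd(2, v). Preserves old gcd iff gcd(2, v) = 2.
  Option A: v=44, gcd(2,44)=2 -> preserves
  Option B: v=55, gcd(2,55)=1 -> changes
  Option C: v=74, gcd(2,74)=2 -> preserves
  Option D: v=9, gcd(2,9)=1 -> changes
  Option E: v=77, gcd(2,77)=1 -> changes

Answer: A C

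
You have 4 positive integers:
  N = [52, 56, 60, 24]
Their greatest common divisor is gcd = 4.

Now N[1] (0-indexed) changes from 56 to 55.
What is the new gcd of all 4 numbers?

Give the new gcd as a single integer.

Answer: 1

Derivation:
Numbers: [52, 56, 60, 24], gcd = 4
Change: index 1, 56 -> 55
gcd of the OTHER numbers (without index 1): gcd([52, 60, 24]) = 4
New gcd = gcd(g_others, new_val) = gcd(4, 55) = 1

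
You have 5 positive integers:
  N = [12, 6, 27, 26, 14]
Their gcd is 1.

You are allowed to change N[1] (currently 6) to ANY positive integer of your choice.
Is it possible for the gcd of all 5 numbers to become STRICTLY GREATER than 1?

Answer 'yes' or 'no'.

Current gcd = 1
gcd of all OTHER numbers (without N[1]=6): gcd([12, 27, 26, 14]) = 1
The new gcd after any change is gcd(1, new_value).
This can be at most 1.
Since 1 = old gcd 1, the gcd can only stay the same or decrease.

Answer: no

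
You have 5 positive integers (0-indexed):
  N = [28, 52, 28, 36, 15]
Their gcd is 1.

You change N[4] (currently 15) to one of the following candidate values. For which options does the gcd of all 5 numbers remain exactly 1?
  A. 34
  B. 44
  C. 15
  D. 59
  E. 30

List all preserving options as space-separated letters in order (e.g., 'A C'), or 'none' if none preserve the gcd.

Answer: C D

Derivation:
Old gcd = 1; gcd of others (without N[4]) = 4
New gcd for candidate v: gcd(4, v). Preserves old gcd iff gcd(4, v) = 1.
  Option A: v=34, gcd(4,34)=2 -> changes
  Option B: v=44, gcd(4,44)=4 -> changes
  Option C: v=15, gcd(4,15)=1 -> preserves
  Option D: v=59, gcd(4,59)=1 -> preserves
  Option E: v=30, gcd(4,30)=2 -> changes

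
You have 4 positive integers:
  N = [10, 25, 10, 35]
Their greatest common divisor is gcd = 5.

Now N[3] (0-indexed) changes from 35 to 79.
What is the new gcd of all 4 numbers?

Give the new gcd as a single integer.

Numbers: [10, 25, 10, 35], gcd = 5
Change: index 3, 35 -> 79
gcd of the OTHER numbers (without index 3): gcd([10, 25, 10]) = 5
New gcd = gcd(g_others, new_val) = gcd(5, 79) = 1

Answer: 1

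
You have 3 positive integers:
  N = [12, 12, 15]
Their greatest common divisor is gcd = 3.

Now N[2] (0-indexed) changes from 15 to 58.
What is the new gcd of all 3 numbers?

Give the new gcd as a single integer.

Answer: 2

Derivation:
Numbers: [12, 12, 15], gcd = 3
Change: index 2, 15 -> 58
gcd of the OTHER numbers (without index 2): gcd([12, 12]) = 12
New gcd = gcd(g_others, new_val) = gcd(12, 58) = 2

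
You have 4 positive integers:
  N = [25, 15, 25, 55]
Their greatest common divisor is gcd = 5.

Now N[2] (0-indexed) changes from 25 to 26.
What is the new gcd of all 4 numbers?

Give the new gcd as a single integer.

Answer: 1

Derivation:
Numbers: [25, 15, 25, 55], gcd = 5
Change: index 2, 25 -> 26
gcd of the OTHER numbers (without index 2): gcd([25, 15, 55]) = 5
New gcd = gcd(g_others, new_val) = gcd(5, 26) = 1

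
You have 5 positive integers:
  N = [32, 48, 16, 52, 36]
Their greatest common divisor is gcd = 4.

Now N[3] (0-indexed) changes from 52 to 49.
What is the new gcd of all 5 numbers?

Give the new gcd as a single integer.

Answer: 1

Derivation:
Numbers: [32, 48, 16, 52, 36], gcd = 4
Change: index 3, 52 -> 49
gcd of the OTHER numbers (without index 3): gcd([32, 48, 16, 36]) = 4
New gcd = gcd(g_others, new_val) = gcd(4, 49) = 1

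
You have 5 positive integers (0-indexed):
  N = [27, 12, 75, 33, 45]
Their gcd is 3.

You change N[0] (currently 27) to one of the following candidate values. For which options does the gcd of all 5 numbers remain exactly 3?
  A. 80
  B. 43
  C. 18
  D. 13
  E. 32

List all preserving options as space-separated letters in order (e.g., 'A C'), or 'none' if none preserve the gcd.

Answer: C

Derivation:
Old gcd = 3; gcd of others (without N[0]) = 3
New gcd for candidate v: gcd(3, v). Preserves old gcd iff gcd(3, v) = 3.
  Option A: v=80, gcd(3,80)=1 -> changes
  Option B: v=43, gcd(3,43)=1 -> changes
  Option C: v=18, gcd(3,18)=3 -> preserves
  Option D: v=13, gcd(3,13)=1 -> changes
  Option E: v=32, gcd(3,32)=1 -> changes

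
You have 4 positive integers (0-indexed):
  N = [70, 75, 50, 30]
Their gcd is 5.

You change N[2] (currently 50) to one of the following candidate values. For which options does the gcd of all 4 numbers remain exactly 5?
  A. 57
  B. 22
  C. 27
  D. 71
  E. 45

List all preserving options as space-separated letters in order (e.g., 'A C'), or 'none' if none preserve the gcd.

Answer: E

Derivation:
Old gcd = 5; gcd of others (without N[2]) = 5
New gcd for candidate v: gcd(5, v). Preserves old gcd iff gcd(5, v) = 5.
  Option A: v=57, gcd(5,57)=1 -> changes
  Option B: v=22, gcd(5,22)=1 -> changes
  Option C: v=27, gcd(5,27)=1 -> changes
  Option D: v=71, gcd(5,71)=1 -> changes
  Option E: v=45, gcd(5,45)=5 -> preserves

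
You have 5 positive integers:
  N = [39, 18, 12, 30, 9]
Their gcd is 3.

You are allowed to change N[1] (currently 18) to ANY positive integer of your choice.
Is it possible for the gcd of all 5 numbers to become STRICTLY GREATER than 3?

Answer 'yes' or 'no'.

Current gcd = 3
gcd of all OTHER numbers (without N[1]=18): gcd([39, 12, 30, 9]) = 3
The new gcd after any change is gcd(3, new_value).
This can be at most 3.
Since 3 = old gcd 3, the gcd can only stay the same or decrease.

Answer: no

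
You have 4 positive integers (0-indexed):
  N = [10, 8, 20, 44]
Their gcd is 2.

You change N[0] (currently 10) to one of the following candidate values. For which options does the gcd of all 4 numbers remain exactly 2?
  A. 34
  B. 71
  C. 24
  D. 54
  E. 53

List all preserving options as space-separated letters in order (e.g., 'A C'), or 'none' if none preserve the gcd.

Old gcd = 2; gcd of others (without N[0]) = 4
New gcd for candidate v: gcd(4, v). Preserves old gcd iff gcd(4, v) = 2.
  Option A: v=34, gcd(4,34)=2 -> preserves
  Option B: v=71, gcd(4,71)=1 -> changes
  Option C: v=24, gcd(4,24)=4 -> changes
  Option D: v=54, gcd(4,54)=2 -> preserves
  Option E: v=53, gcd(4,53)=1 -> changes

Answer: A D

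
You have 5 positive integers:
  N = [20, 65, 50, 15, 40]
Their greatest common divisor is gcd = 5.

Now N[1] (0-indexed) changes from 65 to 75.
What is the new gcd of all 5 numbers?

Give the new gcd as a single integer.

Answer: 5

Derivation:
Numbers: [20, 65, 50, 15, 40], gcd = 5
Change: index 1, 65 -> 75
gcd of the OTHER numbers (without index 1): gcd([20, 50, 15, 40]) = 5
New gcd = gcd(g_others, new_val) = gcd(5, 75) = 5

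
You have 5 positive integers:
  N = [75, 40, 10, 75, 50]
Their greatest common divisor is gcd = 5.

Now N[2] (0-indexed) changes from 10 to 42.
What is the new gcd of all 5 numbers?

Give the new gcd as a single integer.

Numbers: [75, 40, 10, 75, 50], gcd = 5
Change: index 2, 10 -> 42
gcd of the OTHER numbers (without index 2): gcd([75, 40, 75, 50]) = 5
New gcd = gcd(g_others, new_val) = gcd(5, 42) = 1

Answer: 1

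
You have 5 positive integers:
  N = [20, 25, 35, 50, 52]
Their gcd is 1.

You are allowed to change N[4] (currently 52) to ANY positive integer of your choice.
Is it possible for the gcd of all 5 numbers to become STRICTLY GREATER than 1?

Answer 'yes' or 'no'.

Answer: yes

Derivation:
Current gcd = 1
gcd of all OTHER numbers (without N[4]=52): gcd([20, 25, 35, 50]) = 5
The new gcd after any change is gcd(5, new_value).
This can be at most 5.
Since 5 > old gcd 1, the gcd CAN increase (e.g., set N[4] = 5).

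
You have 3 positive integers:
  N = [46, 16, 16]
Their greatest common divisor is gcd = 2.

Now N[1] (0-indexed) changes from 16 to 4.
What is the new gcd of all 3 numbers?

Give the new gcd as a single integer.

Numbers: [46, 16, 16], gcd = 2
Change: index 1, 16 -> 4
gcd of the OTHER numbers (without index 1): gcd([46, 16]) = 2
New gcd = gcd(g_others, new_val) = gcd(2, 4) = 2

Answer: 2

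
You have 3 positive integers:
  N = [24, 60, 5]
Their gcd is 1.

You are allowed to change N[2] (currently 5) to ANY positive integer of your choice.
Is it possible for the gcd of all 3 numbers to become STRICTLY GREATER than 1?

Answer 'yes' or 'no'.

Answer: yes

Derivation:
Current gcd = 1
gcd of all OTHER numbers (without N[2]=5): gcd([24, 60]) = 12
The new gcd after any change is gcd(12, new_value).
This can be at most 12.
Since 12 > old gcd 1, the gcd CAN increase (e.g., set N[2] = 12).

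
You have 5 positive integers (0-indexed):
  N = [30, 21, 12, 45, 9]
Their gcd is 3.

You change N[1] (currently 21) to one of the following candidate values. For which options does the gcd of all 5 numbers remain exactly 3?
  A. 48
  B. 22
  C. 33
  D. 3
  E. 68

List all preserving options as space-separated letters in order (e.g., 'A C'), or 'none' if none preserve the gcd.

Old gcd = 3; gcd of others (without N[1]) = 3
New gcd for candidate v: gcd(3, v). Preserves old gcd iff gcd(3, v) = 3.
  Option A: v=48, gcd(3,48)=3 -> preserves
  Option B: v=22, gcd(3,22)=1 -> changes
  Option C: v=33, gcd(3,33)=3 -> preserves
  Option D: v=3, gcd(3,3)=3 -> preserves
  Option E: v=68, gcd(3,68)=1 -> changes

Answer: A C D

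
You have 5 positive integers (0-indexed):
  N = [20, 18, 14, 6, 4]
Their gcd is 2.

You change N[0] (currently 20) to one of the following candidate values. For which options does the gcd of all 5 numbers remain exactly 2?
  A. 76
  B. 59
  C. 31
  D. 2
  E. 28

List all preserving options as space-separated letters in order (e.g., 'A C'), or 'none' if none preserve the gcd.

Answer: A D E

Derivation:
Old gcd = 2; gcd of others (without N[0]) = 2
New gcd for candidate v: gcd(2, v). Preserves old gcd iff gcd(2, v) = 2.
  Option A: v=76, gcd(2,76)=2 -> preserves
  Option B: v=59, gcd(2,59)=1 -> changes
  Option C: v=31, gcd(2,31)=1 -> changes
  Option D: v=2, gcd(2,2)=2 -> preserves
  Option E: v=28, gcd(2,28)=2 -> preserves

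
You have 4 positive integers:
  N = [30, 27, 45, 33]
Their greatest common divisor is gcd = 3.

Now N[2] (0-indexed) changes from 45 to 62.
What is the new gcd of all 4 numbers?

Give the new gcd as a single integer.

Answer: 1

Derivation:
Numbers: [30, 27, 45, 33], gcd = 3
Change: index 2, 45 -> 62
gcd of the OTHER numbers (without index 2): gcd([30, 27, 33]) = 3
New gcd = gcd(g_others, new_val) = gcd(3, 62) = 1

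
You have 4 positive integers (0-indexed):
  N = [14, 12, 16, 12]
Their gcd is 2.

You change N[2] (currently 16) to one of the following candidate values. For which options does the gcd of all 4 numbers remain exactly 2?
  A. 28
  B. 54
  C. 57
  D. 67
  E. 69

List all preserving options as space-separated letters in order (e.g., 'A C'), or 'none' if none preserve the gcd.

Answer: A B

Derivation:
Old gcd = 2; gcd of others (without N[2]) = 2
New gcd for candidate v: gcd(2, v). Preserves old gcd iff gcd(2, v) = 2.
  Option A: v=28, gcd(2,28)=2 -> preserves
  Option B: v=54, gcd(2,54)=2 -> preserves
  Option C: v=57, gcd(2,57)=1 -> changes
  Option D: v=67, gcd(2,67)=1 -> changes
  Option E: v=69, gcd(2,69)=1 -> changes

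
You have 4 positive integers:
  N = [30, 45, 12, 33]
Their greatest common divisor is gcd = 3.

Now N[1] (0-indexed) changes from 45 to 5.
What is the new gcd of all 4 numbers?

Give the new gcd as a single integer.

Numbers: [30, 45, 12, 33], gcd = 3
Change: index 1, 45 -> 5
gcd of the OTHER numbers (without index 1): gcd([30, 12, 33]) = 3
New gcd = gcd(g_others, new_val) = gcd(3, 5) = 1

Answer: 1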